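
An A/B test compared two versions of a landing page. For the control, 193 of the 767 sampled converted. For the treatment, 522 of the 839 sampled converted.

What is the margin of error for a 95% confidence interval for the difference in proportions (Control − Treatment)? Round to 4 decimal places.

0.0449

p̂₁ = 193/767 = 0.2516 and p̂₂ = 522/839 = 0.6222.
SE₁ = √(p̂₁(1−p̂₁)/n₁) = √(0.2516·0.7484/767) = 0.01567; SE₂ = √(0.6222·0.3778/839) = 0.01674.
Independent samples: SE of the difference = √(SE₁² + SE₂²) = √(0.0002455489 + 0.0002802276) = 0.02293.
z* for 95% confidence is 1.960, so the margin of error is 1.960 × 0.02293 = 0.04494.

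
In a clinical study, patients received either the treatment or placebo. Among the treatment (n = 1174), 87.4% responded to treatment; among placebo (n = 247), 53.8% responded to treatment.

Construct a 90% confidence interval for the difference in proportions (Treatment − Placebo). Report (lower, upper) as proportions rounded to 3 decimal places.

(0.281, 0.391)

SE₁ = √(p̂₁(1−p̂₁)/n₁) = √(0.8740·0.1260/1174) = 0.00969; SE₂ = √(0.5380·0.4620/247) = 0.03172.
Independent samples: SE of the difference = √(SE₁² + SE₂²) = √(0.0000938961 + 0.0010061584) = 0.03317.
z* for 90% confidence is 1.645, so the margin of error is 1.645 × 0.03317 = 0.05456.
Point estimate p̂₁ − p̂₂ = 0.8740 − 0.5380 = 0.3360.
0.3360 ± 0.05456 → (0.281, 0.391).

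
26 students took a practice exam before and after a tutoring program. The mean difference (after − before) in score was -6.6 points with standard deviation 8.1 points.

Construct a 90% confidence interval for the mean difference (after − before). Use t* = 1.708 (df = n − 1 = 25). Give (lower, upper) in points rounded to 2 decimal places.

(-9.31, -3.89)

This is a matched-pairs design, so SE = s_d/√n = 8.1/√26 = 1.5885.
Margin = 1.708 × 1.5885 = 2.7132; the interval is -6.6 ± 2.7132 = (-9.31, -3.89).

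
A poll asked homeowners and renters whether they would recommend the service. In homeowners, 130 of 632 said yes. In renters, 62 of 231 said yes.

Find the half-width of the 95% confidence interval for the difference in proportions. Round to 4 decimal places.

0.0653

First, p̂₁ = 130/632 = 0.2057; p̂₂ = 62/231 = 0.2684.
The two standard errors are √(0.2057×0.7943/632) = 0.01608 and √(0.2684×0.7316/231) = 0.02916.
Because the samples are independent, SE_diff = √(0.01608² + 0.02916²) = 0.03330.
Using z* = 1.960 for 95%, ME = 1.960 × 0.03330 = 0.06527.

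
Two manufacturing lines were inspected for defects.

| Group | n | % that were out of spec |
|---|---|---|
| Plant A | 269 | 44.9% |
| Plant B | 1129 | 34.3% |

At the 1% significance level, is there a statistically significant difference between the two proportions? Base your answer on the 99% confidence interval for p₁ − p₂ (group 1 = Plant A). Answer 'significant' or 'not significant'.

SE₁ = √(p̂₁(1−p̂₁)/n₁) = √(0.4490·0.5510/269) = 0.03033; SE₂ = √(0.3430·0.6570/1129) = 0.01413.
Independent samples: SE of the difference = √(SE₁² + SE₂²) = √(0.0009199089 + 0.0001996569) = 0.03346.
z* for 99% confidence is 2.576, so the margin of error is 2.576 × 0.03346 = 0.08619.
Point estimate p̂₁ − p̂₂ = 0.4490 − 0.3430 = 0.1060.
0.1060 ± 0.08619 → (0.01981, 0.19219).
The interval (0.01981, 0.19219) does not contain 0, so the difference is significant.

significant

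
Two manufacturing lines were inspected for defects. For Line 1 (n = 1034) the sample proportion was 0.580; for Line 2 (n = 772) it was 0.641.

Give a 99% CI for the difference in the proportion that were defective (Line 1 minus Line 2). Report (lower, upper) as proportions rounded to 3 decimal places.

(-0.121, -0.001)

Each SE is √(p̂(1−p̂)/n): √(0.5800·0.4200/1034) = 0.01535 and √(0.6410·0.3590/772) = 0.01727.
SE(p̂₁ − p̂₂) = √(SE₁² + SE₂²) = √(0.0002356225 + 0.0002982529) = 0.02311, since the two samples are independent.
At 99% confidence z* = 2.576; margin = 2.576 × 0.02311 = 0.05953.
The difference is 0.5800 − 0.6410 = -0.0610, so the interval is -0.0610 ± 0.05953 = (-0.121, -0.001).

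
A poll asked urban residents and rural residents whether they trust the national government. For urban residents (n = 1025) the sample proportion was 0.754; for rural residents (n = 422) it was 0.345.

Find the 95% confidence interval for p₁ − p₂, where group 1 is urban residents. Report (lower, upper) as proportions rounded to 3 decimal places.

The two standard errors are √(0.7540×0.2460/1025) = 0.01345 and √(0.3450×0.6550/422) = 0.02314.
Because the samples are independent, SE_diff = √(0.01345² + 0.02314²) = 0.02676.
Using z* = 1.960 for 95%, ME = 1.960 × 0.02676 = 0.05245.
p̂₁ − p̂₂ = 0.4090; interval 0.4090 ± 0.05245 gives (0.357, 0.461).

(0.357, 0.461)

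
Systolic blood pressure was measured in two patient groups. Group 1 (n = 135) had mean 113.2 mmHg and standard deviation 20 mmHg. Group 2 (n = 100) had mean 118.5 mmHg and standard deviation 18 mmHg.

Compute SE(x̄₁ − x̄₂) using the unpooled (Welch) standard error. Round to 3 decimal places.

2.491

Standard errors of each mean: 20/√135 = 1.7213 and 18/√100 = 1.8000.
SE(x̄₁ − x̄₂) = √(1.7213² + 1.8000²) = 2.4906 for independent samples with unequal variances.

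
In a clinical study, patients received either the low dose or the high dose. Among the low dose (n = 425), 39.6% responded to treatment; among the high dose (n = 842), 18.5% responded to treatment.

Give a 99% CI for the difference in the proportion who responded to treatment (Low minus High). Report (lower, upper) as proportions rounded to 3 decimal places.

(0.141, 0.281)

The two standard errors are √(0.3960×0.6040/425) = 0.02372 and √(0.1850×0.8150/842) = 0.01338.
Because the samples are independent, SE_diff = √(0.02372² + 0.01338²) = 0.02723.
Using z* = 2.576 for 99%, ME = 2.576 × 0.02723 = 0.07014.
p̂₁ − p̂₂ = 0.2110; interval 0.2110 ± 0.07014 gives (0.141, 0.281).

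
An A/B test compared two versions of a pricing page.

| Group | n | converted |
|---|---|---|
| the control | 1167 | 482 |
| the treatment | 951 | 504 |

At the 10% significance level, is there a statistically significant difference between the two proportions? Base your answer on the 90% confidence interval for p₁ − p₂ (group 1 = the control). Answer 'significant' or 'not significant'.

significant

First, p̂₁ = 482/1167 = 0.4130; p̂₂ = 504/951 = 0.5300.
The two standard errors are √(0.4130×0.5870/1167) = 0.01441 and √(0.5300×0.4700/951) = 0.01618.
Because the samples are independent, SE_diff = √(0.01441² + 0.01618²) = 0.02167.
Using z* = 1.645 for 90%, ME = 1.645 × 0.02167 = 0.03565.
p̂₁ − p̂₂ = -0.1170; interval -0.1170 ± 0.03565 gives (-0.15265, -0.08135).
The interval (-0.15265, -0.08135) does not contain 0, so the difference is significant.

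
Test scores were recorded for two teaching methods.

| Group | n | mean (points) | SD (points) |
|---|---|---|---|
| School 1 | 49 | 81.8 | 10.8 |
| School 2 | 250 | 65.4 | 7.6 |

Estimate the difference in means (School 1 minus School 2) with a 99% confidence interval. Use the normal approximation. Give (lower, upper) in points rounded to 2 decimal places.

(12.24, 20.56)

SE₁ = s₁/√n₁ = 10.8/√49 = 1.5429; SE₂ = 7.6/√250 = 0.4807.
Independent samples, unequal variances: SE_diff = √(SE₁² + SE₂²) = √(2.38054041 + 0.23107249) = 1.6160.
z* = 2.576, so margin of error = 2.576 × 1.6160 = 4.1628.
Difference in means = 81.8 − 65.4 = 16.4000.
16.4000 ± 4.1628 → (12.24, 20.56).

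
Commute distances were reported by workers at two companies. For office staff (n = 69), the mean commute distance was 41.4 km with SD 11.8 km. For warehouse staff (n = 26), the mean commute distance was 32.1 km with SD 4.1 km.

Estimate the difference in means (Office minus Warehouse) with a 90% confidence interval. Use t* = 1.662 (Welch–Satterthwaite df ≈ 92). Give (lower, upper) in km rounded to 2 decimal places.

SE₁ = s₁/√n₁ = 11.8/√69 = 1.4206; SE₂ = 4.1/√26 = 0.8041.
Independent samples, unequal variances: SE_diff = √(SE₁² + SE₂²) = √(2.01810436 + 0.64657681) = 1.6324.
t* = 1.662, so margin of error = 1.662 × 1.6324 = 2.7130.
Difference in means = 41.4 − 32.1 = 9.3000.
9.3000 ± 2.7130 → (6.59, 12.01).

(6.59, 12.01)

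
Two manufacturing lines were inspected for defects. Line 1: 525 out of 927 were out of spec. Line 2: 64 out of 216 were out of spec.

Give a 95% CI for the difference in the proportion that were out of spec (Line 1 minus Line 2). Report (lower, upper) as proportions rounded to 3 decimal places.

Sample proportions: 525/927 = 0.5663, 64/216 = 0.2963.
Each SE is √(p̂(1−p̂)/n): √(0.5663·0.4337/927) = 0.01628 and √(0.2963·0.7037/216) = 0.03107.
SE(p̂₁ − p̂₂) = √(SE₁² + SE₂²) = √(0.0002650384 + 0.0009653449) = 0.03508, since the two samples are independent.
At 95% confidence z* = 1.960; margin = 1.960 × 0.03508 = 0.06876.
The difference is 0.5663 − 0.2963 = 0.2700, so the interval is 0.2700 ± 0.06876 = (0.201, 0.339).

(0.201, 0.339)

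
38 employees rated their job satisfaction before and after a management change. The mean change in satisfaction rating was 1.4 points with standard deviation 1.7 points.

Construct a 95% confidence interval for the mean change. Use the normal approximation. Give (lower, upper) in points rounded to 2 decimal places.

(0.86, 1.94)

Paired design: SE = s_d/√n = 1.7/√38 = 0.2758.
z* = 1.960; margin of error = 1.960 × 0.2758 = 0.5406.
1.4 ± 0.5406 → (0.86, 1.94).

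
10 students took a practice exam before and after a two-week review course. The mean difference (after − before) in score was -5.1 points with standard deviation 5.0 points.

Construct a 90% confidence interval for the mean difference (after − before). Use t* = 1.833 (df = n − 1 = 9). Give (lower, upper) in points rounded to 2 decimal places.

(-8.00, -2.20)

This is a matched-pairs design, so SE = s_d/√n = 5.0/√10 = 1.5811.
Margin = 1.833 × 1.5811 = 2.8982; the interval is -5.1 ± 2.8982 = (-8.00, -2.20).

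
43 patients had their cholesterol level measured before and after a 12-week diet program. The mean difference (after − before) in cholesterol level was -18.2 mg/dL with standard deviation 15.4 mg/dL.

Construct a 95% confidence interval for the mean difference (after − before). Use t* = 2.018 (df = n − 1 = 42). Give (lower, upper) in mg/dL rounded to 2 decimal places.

(-22.94, -13.46)

Paired design: SE = s_d/√n = 15.4/√43 = 2.3485.
t* = 2.018; margin of error = 2.018 × 2.3485 = 4.7393.
-18.2 ± 4.7393 → (-22.94, -13.46).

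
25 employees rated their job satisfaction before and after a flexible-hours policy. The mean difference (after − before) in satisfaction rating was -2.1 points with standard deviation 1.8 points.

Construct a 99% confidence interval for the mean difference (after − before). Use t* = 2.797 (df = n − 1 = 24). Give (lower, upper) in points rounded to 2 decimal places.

(-3.11, -1.09)

Paired design: SE = s_d/√n = 1.8/√25 = 0.3600.
t* = 2.797; margin of error = 2.797 × 0.3600 = 1.0069.
-2.1 ± 1.0069 → (-3.11, -1.09).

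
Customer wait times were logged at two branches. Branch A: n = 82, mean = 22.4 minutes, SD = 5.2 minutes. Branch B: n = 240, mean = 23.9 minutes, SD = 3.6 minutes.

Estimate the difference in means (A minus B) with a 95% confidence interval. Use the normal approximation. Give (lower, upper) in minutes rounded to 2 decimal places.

(-2.71, -0.29)

SE₁ = s₁/√n₁ = 5.2/√82 = 0.5742; SE₂ = 3.6/√240 = 0.2324.
Independent samples, unequal variances: SE_diff = √(SE₁² + SE₂²) = √(0.32970564 + 0.05400976) = 0.6194.
z* = 1.960, so margin of error = 1.960 × 0.6194 = 1.2140.
Difference in means = 22.4 − 23.9 = -1.5000.
-1.5000 ± 1.2140 → (-2.71, -0.29).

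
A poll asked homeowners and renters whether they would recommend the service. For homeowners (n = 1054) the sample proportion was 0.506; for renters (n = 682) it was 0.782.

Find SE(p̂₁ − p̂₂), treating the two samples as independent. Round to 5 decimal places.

0.02207

The two standard errors are √(0.5060×0.4940/1054) = 0.01540 and √(0.7820×0.2180/682) = 0.01581.
Because the samples are independent, SE_diff = √(0.01540² + 0.01581²) = 0.02207.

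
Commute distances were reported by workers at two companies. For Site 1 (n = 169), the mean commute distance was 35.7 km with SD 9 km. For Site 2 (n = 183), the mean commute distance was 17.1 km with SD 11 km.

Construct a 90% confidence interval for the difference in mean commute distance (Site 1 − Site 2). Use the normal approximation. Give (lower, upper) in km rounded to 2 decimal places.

(16.84, 20.36)

SE₁ = s₁/√n₁ = 9/√169 = 0.6923; SE₂ = 11/√183 = 0.8131.
Independent samples, unequal variances: SE_diff = √(SE₁² + SE₂²) = √(0.47927929 + 0.66113161) = 1.0679.
z* = 1.645, so margin of error = 1.645 × 1.0679 = 1.7567.
Difference in means = 35.7 − 17.1 = 18.6000.
18.6000 ± 1.7567 → (16.84, 20.36).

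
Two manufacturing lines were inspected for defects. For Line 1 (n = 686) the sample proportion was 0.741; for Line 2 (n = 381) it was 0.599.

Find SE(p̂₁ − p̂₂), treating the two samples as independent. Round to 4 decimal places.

0.0302

Each SE is √(p̂(1−p̂)/n): √(0.7410·0.2590/686) = 0.01673 and √(0.5990·0.4010/381) = 0.02511.
SE(p̂₁ − p̂₂) = √(SE₁² + SE₂²) = √(0.0002798929 + 0.0006305121) = 0.03017, since the two samples are independent.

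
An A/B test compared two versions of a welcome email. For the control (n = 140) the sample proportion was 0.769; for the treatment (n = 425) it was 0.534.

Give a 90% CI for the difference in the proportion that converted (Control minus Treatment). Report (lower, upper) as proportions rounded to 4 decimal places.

(0.1642, 0.3058)

SE₁ = √(p̂₁(1−p̂₁)/n₁) = √(0.7690·0.2310/140) = 0.03562; SE₂ = √(0.5340·0.4660/425) = 0.02420.
Independent samples: SE of the difference = √(SE₁² + SE₂²) = √(0.0012687844 + 0.00058564) = 0.04306.
z* for 90% confidence is 1.645, so the margin of error is 1.645 × 0.04306 = 0.07083.
Point estimate p̂₁ − p̂₂ = 0.7690 − 0.5340 = 0.2350.
0.2350 ± 0.07083 → (0.1642, 0.3058).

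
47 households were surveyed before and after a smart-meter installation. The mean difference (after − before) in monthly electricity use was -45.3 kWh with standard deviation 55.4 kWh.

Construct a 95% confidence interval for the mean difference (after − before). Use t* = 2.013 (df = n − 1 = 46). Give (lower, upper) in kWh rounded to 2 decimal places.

Paired design: SE = s_d/√n = 55.4/√47 = 8.0809.
t* = 2.013; margin of error = 2.013 × 8.0809 = 16.2669.
-45.3 ± 16.2669 → (-61.57, -29.03).

(-61.57, -29.03)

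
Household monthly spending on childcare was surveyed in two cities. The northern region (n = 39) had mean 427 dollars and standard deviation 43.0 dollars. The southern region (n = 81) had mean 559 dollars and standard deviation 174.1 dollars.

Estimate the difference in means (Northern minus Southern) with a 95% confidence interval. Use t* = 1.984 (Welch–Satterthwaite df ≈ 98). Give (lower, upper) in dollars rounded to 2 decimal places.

(-172.74, -91.26)

Standard errors of each mean: 43.0/√39 = 6.8855 and 174.1/√81 = 19.3444.
SE(x̄₁ − x̄₂) = √(6.8855² + 19.3444²) = 20.5333 for independent samples with unequal variances.
With t* = 1.984, the margin is 1.984 × 20.5333 = 40.7381.
x̄₁ − x̄₂ = 427 − 559 = -132.0000; the interval is -132.0000 ± 40.7381 = (-172.74, -91.26).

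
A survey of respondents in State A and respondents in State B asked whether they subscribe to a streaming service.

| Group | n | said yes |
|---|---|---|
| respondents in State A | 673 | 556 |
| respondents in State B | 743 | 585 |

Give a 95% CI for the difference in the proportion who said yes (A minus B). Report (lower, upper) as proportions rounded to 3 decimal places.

(-0.002, 0.080)

Sample proportions: 556/673 = 0.8262, 585/743 = 0.7873.
Each SE is √(p̂(1−p̂)/n): √(0.8262·0.1738/673) = 0.01461 and √(0.7873·0.2127/743) = 0.01501.
SE(p̂₁ − p̂₂) = √(SE₁² + SE₂²) = √(0.0002134521 + 0.0002253001) = 0.02095, since the two samples are independent.
At 95% confidence z* = 1.960; margin = 1.960 × 0.02095 = 0.04106.
The difference is 0.8262 − 0.7873 = 0.0389, so the interval is 0.0389 ± 0.04106 = (-0.002, 0.080).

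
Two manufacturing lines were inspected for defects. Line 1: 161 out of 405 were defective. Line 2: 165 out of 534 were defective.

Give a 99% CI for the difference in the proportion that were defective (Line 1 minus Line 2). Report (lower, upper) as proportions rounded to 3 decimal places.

p̂₁ = 161/405 = 0.3975 and p̂₂ = 165/534 = 0.3090.
SE₁ = √(p̂₁(1−p̂₁)/n₁) = √(0.3975·0.6025/405) = 0.02432; SE₂ = √(0.3090·0.6910/534) = 0.02000.
Independent samples: SE of the difference = √(SE₁² + SE₂²) = √(0.0005914624 + 0.0004) = 0.03149.
z* for 99% confidence is 2.576, so the margin of error is 2.576 × 0.03149 = 0.08112.
Point estimate p̂₁ − p̂₂ = 0.3975 − 0.3090 = 0.0885.
0.0885 ± 0.08112 → (0.007, 0.170).

(0.007, 0.170)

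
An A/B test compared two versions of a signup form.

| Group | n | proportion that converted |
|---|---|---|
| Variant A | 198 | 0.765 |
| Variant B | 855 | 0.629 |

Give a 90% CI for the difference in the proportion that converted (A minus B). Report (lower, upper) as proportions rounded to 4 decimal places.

(0.0795, 0.1925)

SE₁ = √(p̂₁(1−p̂₁)/n₁) = √(0.7650·0.2350/198) = 0.03013; SE₂ = √(0.6290·0.3710/855) = 0.01652.
Independent samples: SE of the difference = √(SE₁² + SE₂²) = √(0.0009078169 + 0.0002729104) = 0.03436.
z* for 90% confidence is 1.645, so the margin of error is 1.645 × 0.03436 = 0.05652.
Point estimate p̂₁ − p̂₂ = 0.7650 − 0.6290 = 0.1360.
0.1360 ± 0.05652 → (0.0795, 0.1925).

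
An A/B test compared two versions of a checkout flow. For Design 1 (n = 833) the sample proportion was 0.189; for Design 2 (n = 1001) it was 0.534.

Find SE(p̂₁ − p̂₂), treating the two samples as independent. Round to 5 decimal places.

The two standard errors are √(0.1890×0.8110/833) = 0.01356 and √(0.5340×0.4660/1001) = 0.01577.
Because the samples are independent, SE_diff = √(0.01356² + 0.01577²) = 0.02080.

0.02080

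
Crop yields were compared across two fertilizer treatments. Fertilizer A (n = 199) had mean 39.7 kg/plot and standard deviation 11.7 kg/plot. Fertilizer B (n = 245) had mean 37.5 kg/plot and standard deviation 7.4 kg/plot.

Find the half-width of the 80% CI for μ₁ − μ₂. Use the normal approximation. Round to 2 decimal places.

Standard errors of each mean: 11.7/√199 = 0.8294 and 7.4/√245 = 0.4728.
SE(x̄₁ − x̄₂) = √(0.8294² + 0.4728²) = 0.9547 for independent samples with unequal variances.
With z* = 1.282, the margin is 1.282 × 0.9547 = 1.2239.

1.22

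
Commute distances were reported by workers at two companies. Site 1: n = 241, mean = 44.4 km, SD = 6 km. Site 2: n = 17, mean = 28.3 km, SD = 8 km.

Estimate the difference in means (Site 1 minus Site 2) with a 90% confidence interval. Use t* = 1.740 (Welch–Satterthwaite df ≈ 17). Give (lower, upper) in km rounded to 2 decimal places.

(12.66, 19.54)

Standard errors of each mean: 6/√241 = 0.3865 and 8/√17 = 1.9403.
SE(x̄₁ − x̄₂) = √(0.3865² + 1.9403²) = 1.9784 for independent samples with unequal variances.
With t* = 1.740, the margin is 1.740 × 1.9784 = 3.4424.
x̄₁ − x̄₂ = 44.4 − 28.3 = 16.1000; the interval is 16.1000 ± 3.4424 = (12.66, 19.54).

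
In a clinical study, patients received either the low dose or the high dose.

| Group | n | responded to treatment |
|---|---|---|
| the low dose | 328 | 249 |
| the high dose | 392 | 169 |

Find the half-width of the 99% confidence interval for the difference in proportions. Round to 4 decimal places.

0.0886

Sample proportions: 249/328 = 0.7591, 169/392 = 0.4311.
Each SE is √(p̂(1−p̂)/n): √(0.7591·0.2409/328) = 0.02361 and √(0.4311·0.5689/392) = 0.02501.
SE(p̂₁ − p̂₂) = √(SE₁² + SE₂²) = √(0.0005574321 + 0.0006255001) = 0.03439, since the two samples are independent.
At 99% confidence z* = 2.576; margin = 2.576 × 0.03439 = 0.08859.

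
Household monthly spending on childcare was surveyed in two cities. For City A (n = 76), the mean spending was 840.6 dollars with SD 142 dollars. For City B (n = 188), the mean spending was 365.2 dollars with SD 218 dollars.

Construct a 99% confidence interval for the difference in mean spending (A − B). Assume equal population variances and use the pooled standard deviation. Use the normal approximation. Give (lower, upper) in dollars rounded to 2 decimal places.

Pooled variance s_p² = [75·142² + 187·218²] / (76+188−2) = 39691.9389, so s_p = 199.2284.
SE_diff = s_p·√(1/n₁ + 1/n₂) = 199.2284·√(1/76 + 1/188) = 27.0812.
z* = 2.576; margin = 2.576 × 27.0812 = 69.7612.
Difference = 840.6 − 365.2 = 475.4000.
475.4000 ± 69.7612 → (405.64, 545.16).

(405.64, 545.16)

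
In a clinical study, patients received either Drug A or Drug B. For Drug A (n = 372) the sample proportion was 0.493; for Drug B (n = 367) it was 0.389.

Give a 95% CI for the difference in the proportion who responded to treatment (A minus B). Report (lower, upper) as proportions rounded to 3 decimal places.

(0.033, 0.175)

The two standard errors are √(0.4930×0.5070/372) = 0.02592 and √(0.3890×0.6110/367) = 0.02545.
Because the samples are independent, SE_diff = √(0.02592² + 0.02545²) = 0.03633.
Using z* = 1.960 for 95%, ME = 1.960 × 0.03633 = 0.07121.
p̂₁ − p̂₂ = 0.1040; interval 0.1040 ± 0.07121 gives (0.033, 0.175).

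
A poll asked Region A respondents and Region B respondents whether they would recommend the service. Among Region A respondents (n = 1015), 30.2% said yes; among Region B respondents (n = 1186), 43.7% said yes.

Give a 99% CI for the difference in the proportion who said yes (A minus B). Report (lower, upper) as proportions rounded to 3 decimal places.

(-0.187, -0.083)

The two standard errors are √(0.3020×0.6980/1015) = 0.01441 and √(0.4370×0.5630/1186) = 0.01440.
Because the samples are independent, SE_diff = √(0.01441² + 0.01440²) = 0.02037.
Using z* = 2.576 for 99%, ME = 2.576 × 0.02037 = 0.05247.
p̂₁ − p̂₂ = -0.1350; interval -0.1350 ± 0.05247 gives (-0.187, -0.083).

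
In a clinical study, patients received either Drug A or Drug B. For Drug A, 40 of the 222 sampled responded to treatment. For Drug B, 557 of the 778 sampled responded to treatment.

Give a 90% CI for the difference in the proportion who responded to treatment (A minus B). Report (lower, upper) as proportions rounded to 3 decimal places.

p̂₁ = 40/222 = 0.1802 and p̂₂ = 557/778 = 0.7159.
SE₁ = √(p̂₁(1−p̂₁)/n₁) = √(0.1802·0.8198/222) = 0.02580; SE₂ = √(0.7159·0.2841/778) = 0.01617.
Independent samples: SE of the difference = √(SE₁² + SE₂²) = √(0.00066564 + 0.0002614689) = 0.03045.
z* for 90% confidence is 1.645, so the margin of error is 1.645 × 0.03045 = 0.05009.
Point estimate p̂₁ − p̂₂ = 0.1802 − 0.7159 = -0.5357.
-0.5357 ± 0.05009 → (-0.586, -0.486).

(-0.586, -0.486)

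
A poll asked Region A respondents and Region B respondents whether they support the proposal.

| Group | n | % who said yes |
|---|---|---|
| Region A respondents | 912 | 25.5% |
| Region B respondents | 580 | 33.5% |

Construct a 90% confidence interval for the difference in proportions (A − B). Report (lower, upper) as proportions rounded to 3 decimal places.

(-0.120, -0.040)

The two standard errors are √(0.2550×0.7450/912) = 0.01443 and √(0.3350×0.6650/580) = 0.01960.
Because the samples are independent, SE_diff = √(0.01443² + 0.01960²) = 0.02434.
Using z* = 1.645 for 90%, ME = 1.645 × 0.02434 = 0.04004.
p̂₁ − p̂₂ = -0.0800; interval -0.0800 ± 0.04004 gives (-0.120, -0.040).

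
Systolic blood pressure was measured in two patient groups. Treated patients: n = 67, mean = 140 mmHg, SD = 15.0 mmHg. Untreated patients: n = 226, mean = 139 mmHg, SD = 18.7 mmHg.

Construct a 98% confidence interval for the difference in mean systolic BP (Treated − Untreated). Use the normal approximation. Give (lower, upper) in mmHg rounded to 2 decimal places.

SE₁ = s₁/√n₁ = 15.0/√67 = 1.8325; SE₂ = 18.7/√226 = 1.2439.
Independent samples, unequal variances: SE_diff = √(SE₁² + SE₂²) = √(3.35805625 + 1.54728721) = 2.2148.
z* = 2.326, so margin of error = 2.326 × 2.2148 = 5.1516.
Difference in means = 140 − 139 = 1.0000.
1.0000 ± 5.1516 → (-4.15, 6.15).

(-4.15, 6.15)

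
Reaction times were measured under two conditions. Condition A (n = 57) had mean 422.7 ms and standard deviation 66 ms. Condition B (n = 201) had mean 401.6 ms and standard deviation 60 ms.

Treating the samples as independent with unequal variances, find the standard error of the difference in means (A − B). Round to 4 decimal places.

9.7124

Standard errors of each mean: 66/√57 = 8.7419 and 60/√201 = 4.2321.
SE(x̄₁ − x̄₂) = √(8.7419² + 4.2321²) = 9.7124 for independent samples with unequal variances.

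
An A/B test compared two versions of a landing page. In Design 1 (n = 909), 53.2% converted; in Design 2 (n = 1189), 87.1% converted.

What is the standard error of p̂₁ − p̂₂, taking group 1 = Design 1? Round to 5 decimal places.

0.01919

The two standard errors are √(0.5320×0.4680/909) = 0.01655 and √(0.8710×0.1290/1189) = 0.00972.
Because the samples are independent, SE_diff = √(0.01655² + 0.00972²) = 0.01919.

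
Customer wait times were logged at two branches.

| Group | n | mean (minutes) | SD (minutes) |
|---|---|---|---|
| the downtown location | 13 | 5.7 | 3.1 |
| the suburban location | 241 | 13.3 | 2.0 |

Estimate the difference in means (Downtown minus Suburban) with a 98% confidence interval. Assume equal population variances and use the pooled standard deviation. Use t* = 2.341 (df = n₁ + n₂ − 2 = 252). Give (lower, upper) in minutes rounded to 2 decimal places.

(-8.98, -6.22)

Pooled variance s_p² = [12·3.1² + 240·2.0²] / (13+241−2) = 4.2671, so s_p = 2.0657.
SE_diff = s_p·√(1/n₁ + 1/n₂) = 2.0657·√(1/13 + 1/241) = 0.5882.
t* = 2.341; margin = 2.341 × 0.5882 = 1.3770.
Difference = 5.7 − 13.3 = -7.6000.
-7.6000 ± 1.3770 → (-8.98, -6.22).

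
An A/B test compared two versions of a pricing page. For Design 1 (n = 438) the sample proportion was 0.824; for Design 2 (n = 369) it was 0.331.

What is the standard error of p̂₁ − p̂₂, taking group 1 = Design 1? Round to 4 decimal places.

0.0305

SE₁ = √(p̂₁(1−p̂₁)/n₁) = √(0.8240·0.1760/438) = 0.01820; SE₂ = √(0.3310·0.6690/369) = 0.02450.
Independent samples: SE of the difference = √(SE₁² + SE₂²) = √(0.00033124 + 0.00060025) = 0.03052.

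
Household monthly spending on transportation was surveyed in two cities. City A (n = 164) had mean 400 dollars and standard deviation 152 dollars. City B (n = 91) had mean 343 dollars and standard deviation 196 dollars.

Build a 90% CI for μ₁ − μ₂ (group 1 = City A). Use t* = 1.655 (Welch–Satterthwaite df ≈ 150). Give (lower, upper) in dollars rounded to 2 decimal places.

(17.73, 96.27)

SE₁ = s₁/√n₁ = 152/√164 = 11.8692; SE₂ = 196/√91 = 20.5464.
Independent samples, unequal variances: SE_diff = √(SE₁² + SE₂²) = √(140.87790864 + 422.15455296) = 23.7283.
t* = 1.655, so margin of error = 1.655 × 23.7283 = 39.2703.
Difference in means = 400 − 343 = 57.0000.
57.0000 ± 39.2703 → (17.73, 96.27).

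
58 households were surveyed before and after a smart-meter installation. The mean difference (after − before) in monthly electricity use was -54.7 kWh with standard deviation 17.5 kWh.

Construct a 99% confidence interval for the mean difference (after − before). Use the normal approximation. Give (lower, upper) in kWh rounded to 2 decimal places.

(-60.62, -48.78)

This is a matched-pairs design, so SE = s_d/√n = 17.5/√58 = 2.2979.
Margin = 2.576 × 2.2979 = 5.9194; the interval is -54.7 ± 5.9194 = (-60.62, -48.78).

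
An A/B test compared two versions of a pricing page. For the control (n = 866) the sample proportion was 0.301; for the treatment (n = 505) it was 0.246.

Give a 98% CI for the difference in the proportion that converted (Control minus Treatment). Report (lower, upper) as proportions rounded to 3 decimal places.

The two standard errors are √(0.3010×0.6990/866) = 0.01559 and √(0.2460×0.7540/505) = 0.01916.
Because the samples are independent, SE_diff = √(0.01559² + 0.01916²) = 0.02470.
Using z* = 2.326 for 98%, ME = 2.326 × 0.02470 = 0.05745.
p̂₁ − p̂₂ = 0.0550; interval 0.0550 ± 0.05745 gives (-0.002, 0.112).

(-0.002, 0.112)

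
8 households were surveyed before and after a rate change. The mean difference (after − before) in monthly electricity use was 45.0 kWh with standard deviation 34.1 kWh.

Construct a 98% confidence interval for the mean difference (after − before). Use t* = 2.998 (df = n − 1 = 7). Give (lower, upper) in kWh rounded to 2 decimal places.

(8.86, 81.14)

Paired design: SE = s_d/√n = 34.1/√8 = 12.0562.
t* = 2.998; margin of error = 2.998 × 12.0562 = 36.1445.
45.0 ± 36.1445 → (8.86, 81.14).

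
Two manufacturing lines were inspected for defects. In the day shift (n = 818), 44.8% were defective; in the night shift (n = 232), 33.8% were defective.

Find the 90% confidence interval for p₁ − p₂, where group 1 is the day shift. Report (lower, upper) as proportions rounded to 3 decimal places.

(0.051, 0.169)

The two standard errors are √(0.4480×0.5520/818) = 0.01739 and √(0.3380×0.6620/232) = 0.03106.
Because the samples are independent, SE_diff = √(0.01739² + 0.03106²) = 0.03560.
Using z* = 1.645 for 90%, ME = 1.645 × 0.03560 = 0.05856.
p̂₁ − p̂₂ = 0.1100; interval 0.1100 ± 0.05856 gives (0.051, 0.169).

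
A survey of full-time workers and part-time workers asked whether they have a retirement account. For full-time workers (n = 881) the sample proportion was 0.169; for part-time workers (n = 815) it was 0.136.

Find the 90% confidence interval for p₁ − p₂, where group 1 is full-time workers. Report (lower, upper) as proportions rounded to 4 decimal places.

(0.0043, 0.0617)

The two standard errors are √(0.1690×0.8310/881) = 0.01263 and √(0.1360×0.8640/815) = 0.01201.
Because the samples are independent, SE_diff = √(0.01263² + 0.01201²) = 0.01743.
Using z* = 1.645 for 90%, ME = 1.645 × 0.01743 = 0.02867.
p̂₁ − p̂₂ = 0.0330; interval 0.0330 ± 0.02867 gives (0.0043, 0.0617).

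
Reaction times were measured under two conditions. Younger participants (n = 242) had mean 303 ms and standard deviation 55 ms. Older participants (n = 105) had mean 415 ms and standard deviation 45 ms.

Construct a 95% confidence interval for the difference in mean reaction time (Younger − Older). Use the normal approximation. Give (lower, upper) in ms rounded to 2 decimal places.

SE₁ = s₁/√n₁ = 55/√242 = 3.5355; SE₂ = 45/√105 = 4.3916.
Independent samples, unequal variances: SE_diff = √(SE₁² + SE₂²) = √(12.49976025 + 19.28615056) = 5.6379.
z* = 1.960, so margin of error = 1.960 × 5.6379 = 11.0503.
Difference in means = 303 − 415 = -112.0000.
-112.0000 ± 11.0503 → (-123.05, -100.95).

(-123.05, -100.95)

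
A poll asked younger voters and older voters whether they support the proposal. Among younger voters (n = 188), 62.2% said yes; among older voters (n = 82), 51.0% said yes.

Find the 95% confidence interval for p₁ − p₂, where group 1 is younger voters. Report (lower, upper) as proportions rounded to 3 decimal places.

(-0.016, 0.240)

Each SE is √(p̂(1−p̂)/n): √(0.6220·0.3780/188) = 0.03536 and √(0.5100·0.4900/82) = 0.05520.
SE(p̂₁ − p̂₂) = √(SE₁² + SE₂²) = √(0.0012503296 + 0.00304704) = 0.06555, since the two samples are independent.
At 95% confidence z* = 1.960; margin = 1.960 × 0.06555 = 0.12848.
The difference is 0.6220 − 0.5100 = 0.1120, so the interval is 0.1120 ± 0.12848 = (-0.016, 0.240).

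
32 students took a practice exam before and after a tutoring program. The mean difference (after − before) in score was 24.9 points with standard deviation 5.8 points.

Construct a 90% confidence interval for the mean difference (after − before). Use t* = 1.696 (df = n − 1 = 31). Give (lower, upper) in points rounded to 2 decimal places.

This is a matched-pairs design, so SE = s_d/√n = 5.8/√32 = 1.0253.
Margin = 1.696 × 1.0253 = 1.7389; the interval is 24.9 ± 1.7389 = (23.16, 26.64).

(23.16, 26.64)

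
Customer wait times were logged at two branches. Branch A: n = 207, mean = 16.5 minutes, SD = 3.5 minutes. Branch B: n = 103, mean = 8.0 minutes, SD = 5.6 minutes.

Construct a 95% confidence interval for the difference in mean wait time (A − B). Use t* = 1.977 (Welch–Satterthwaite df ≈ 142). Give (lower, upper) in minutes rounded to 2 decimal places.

(7.31, 9.69)

Per-group SEs: s₁/√n₁ = 3.5/√207 = 0.2433, s₂/√n₂ = 5.6/√103 = 0.5518.
Unpooled SE of the difference: √(0.05919489 + 0.30448324) = 0.6031.
Margin of error = t* · SE = 1.977 × 0.6031 = 1.1923.
x̄₁ − x̄₂ = 16.5 − 8.0 = 8.5000.
CI: 8.5000 ± 1.1923 = (7.31, 9.69).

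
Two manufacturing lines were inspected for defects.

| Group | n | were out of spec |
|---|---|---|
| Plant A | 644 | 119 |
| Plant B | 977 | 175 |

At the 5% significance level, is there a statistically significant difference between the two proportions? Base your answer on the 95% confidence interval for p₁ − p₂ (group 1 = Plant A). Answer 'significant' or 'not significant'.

p̂₁ = 119/644 = 0.1848 and p̂₂ = 175/977 = 0.1791.
SE₁ = √(p̂₁(1−p̂₁)/n₁) = √(0.1848·0.8152/644) = 0.01529; SE₂ = √(0.1791·0.8209/977) = 0.01227.
Independent samples: SE of the difference = √(SE₁² + SE₂²) = √(0.0002337841 + 0.0001505529) = 0.01960.
z* for 95% confidence is 1.960, so the margin of error is 1.960 × 0.01960 = 0.03842.
Point estimate p̂₁ − p̂₂ = 0.1848 − 0.1791 = 0.0057.
0.0057 ± 0.03842 → (-0.03272, 0.04412).
The interval (-0.03272, 0.04412) contains 0, so the difference is not significant.

not significant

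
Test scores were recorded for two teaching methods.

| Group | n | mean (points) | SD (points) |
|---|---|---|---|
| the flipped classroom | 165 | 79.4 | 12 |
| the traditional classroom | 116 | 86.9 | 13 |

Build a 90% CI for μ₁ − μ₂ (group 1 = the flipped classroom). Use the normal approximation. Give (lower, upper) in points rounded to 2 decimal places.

Per-group SEs: s₁/√n₁ = 12/√165 = 0.9342, s₂/√n₂ = 13/√116 = 1.2070.
Unpooled SE of the difference: √(0.87272964 + 1.456849) = 1.5263.
Margin of error = z* · SE = 1.645 × 1.5263 = 2.5108.
x̄₁ − x̄₂ = 79.4 − 86.9 = -7.5000.
CI: -7.5000 ± 2.5108 = (-10.01, -4.99).

(-10.01, -4.99)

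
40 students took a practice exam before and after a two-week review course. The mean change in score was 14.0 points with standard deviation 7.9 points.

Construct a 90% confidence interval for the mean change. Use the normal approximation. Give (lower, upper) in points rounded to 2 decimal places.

(11.95, 16.05)

Paired design: SE = s_d/√n = 7.9/√40 = 1.2491.
z* = 1.645; margin of error = 1.645 × 1.2491 = 2.0548.
14.0 ± 2.0548 → (11.95, 16.05).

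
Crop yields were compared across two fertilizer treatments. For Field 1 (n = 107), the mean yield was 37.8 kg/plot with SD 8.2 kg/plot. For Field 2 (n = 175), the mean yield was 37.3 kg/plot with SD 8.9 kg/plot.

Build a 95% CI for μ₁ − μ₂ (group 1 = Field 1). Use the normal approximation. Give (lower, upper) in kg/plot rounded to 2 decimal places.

(-1.54, 2.54)

Per-group SEs: s₁/√n₁ = 8.2/√107 = 0.7927, s₂/√n₂ = 8.9/√175 = 0.6728.
Unpooled SE of the difference: √(0.62837329 + 0.45265984) = 1.0397.
Margin of error = z* · SE = 1.960 × 1.0397 = 2.0378.
x̄₁ − x̄₂ = 37.8 − 37.3 = 0.5000.
CI: 0.5000 ± 2.0378 = (-1.54, 2.54).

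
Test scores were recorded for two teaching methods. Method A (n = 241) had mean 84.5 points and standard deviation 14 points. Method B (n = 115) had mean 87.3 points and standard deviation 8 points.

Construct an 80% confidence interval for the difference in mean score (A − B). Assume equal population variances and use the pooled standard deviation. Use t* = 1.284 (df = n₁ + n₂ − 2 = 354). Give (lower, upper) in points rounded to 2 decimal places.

Pooled variance s_p² = [240·14² + 114·8²] / (241+115−2) = 153.4915, so s_p = 12.3892.
SE_diff = s_p·√(1/n₁ + 1/n₂) = 12.3892·√(1/241 + 1/115) = 1.4041.
t* = 1.284; margin = 1.284 × 1.4041 = 1.8029.
Difference = 84.5 − 87.3 = -2.8000.
-2.8000 ± 1.8029 → (-4.60, -1.00).

(-4.60, -1.00)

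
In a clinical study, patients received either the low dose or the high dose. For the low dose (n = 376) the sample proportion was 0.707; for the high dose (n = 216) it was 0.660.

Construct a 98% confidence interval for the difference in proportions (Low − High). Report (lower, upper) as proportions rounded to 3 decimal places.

(-0.046, 0.140)

SE₁ = √(p̂₁(1−p̂₁)/n₁) = √(0.7070·0.2930/376) = 0.02347; SE₂ = √(0.6600·0.3400/216) = 0.03223.
Independent samples: SE of the difference = √(SE₁² + SE₂²) = √(0.0005508409 + 0.0010387729) = 0.03987.
z* for 98% confidence is 2.326, so the margin of error is 2.326 × 0.03987 = 0.09274.
Point estimate p̂₁ − p̂₂ = 0.7070 − 0.6600 = 0.0470.
0.0470 ± 0.09274 → (-0.046, 0.140).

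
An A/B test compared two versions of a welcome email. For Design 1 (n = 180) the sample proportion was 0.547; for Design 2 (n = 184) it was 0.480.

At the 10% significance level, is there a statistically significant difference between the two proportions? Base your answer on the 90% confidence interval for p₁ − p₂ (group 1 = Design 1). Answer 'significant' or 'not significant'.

not significant

The two standard errors are √(0.5470×0.4530/180) = 0.03710 and √(0.4800×0.5200/184) = 0.03683.
Because the samples are independent, SE_diff = √(0.03710² + 0.03683²) = 0.05228.
Using z* = 1.645 for 90%, ME = 1.645 × 0.05228 = 0.08600.
p̂₁ − p̂₂ = 0.0670; interval 0.0670 ± 0.08600 gives (-0.01900, 0.15300).
The interval (-0.01900, 0.15300) contains 0, so the difference is not significant.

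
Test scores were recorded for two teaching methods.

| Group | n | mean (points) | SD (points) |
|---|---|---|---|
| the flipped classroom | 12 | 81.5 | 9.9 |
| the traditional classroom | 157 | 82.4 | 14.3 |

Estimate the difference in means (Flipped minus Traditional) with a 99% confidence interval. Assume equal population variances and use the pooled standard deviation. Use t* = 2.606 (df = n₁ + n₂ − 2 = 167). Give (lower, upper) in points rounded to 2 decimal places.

s_p = √[((n₁−1)s₁² + (n₂−1)s₂²)/(n₁+n₂−2)] = √[(11·9.9² + 156·14.3²)/167] = 14.0526.
SE = 14.0526·√(1/12 + 1/157) = 4.2088.
With t* = 2.606, margin = 2.606 × 4.2088 = 10.9681.
x̄₁ − x̄₂ = 81.5 − 82.4 = -0.9000; interval -0.9000 ± 10.9681 = (-11.87, 10.07).

(-11.87, 10.07)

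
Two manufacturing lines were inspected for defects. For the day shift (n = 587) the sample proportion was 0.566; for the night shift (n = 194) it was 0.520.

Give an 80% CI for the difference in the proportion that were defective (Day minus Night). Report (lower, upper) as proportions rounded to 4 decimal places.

(-0.0069, 0.0989)

The two standard errors are √(0.5660×0.4340/587) = 0.02046 and √(0.5200×0.4800/194) = 0.03587.
Because the samples are independent, SE_diff = √(0.02046² + 0.03587²) = 0.04129.
Using z* = 1.282 for 80%, ME = 1.282 × 0.04129 = 0.05293.
p̂₁ − p̂₂ = 0.0460; interval 0.0460 ± 0.05293 gives (-0.0069, 0.0989).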